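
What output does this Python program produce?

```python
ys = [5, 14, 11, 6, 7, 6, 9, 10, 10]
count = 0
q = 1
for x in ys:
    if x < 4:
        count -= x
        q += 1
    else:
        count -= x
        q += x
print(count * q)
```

x=5: not <4, count = 0-5 = -5; q=6
x=14: not <4, count = (-5)-14 = -19; q=20
x=11: not <4, count = (-19)-11 = -30; q=31
x=6: not <4, count = (-30)-6 = -36; q=37
x=7: not <4, count = (-36)-7 = -43; q=44
x=6: not <4, count = (-43)-6 = -49; q=50
x=9: not <4, count = (-49)-9 = -58; q=59
x=10: not <4, count = (-58)-10 = -68; q=69
x=10: not <4, count = (-68)-10 = -78; q=79
count*q = (-78)*79 = -6162

-6162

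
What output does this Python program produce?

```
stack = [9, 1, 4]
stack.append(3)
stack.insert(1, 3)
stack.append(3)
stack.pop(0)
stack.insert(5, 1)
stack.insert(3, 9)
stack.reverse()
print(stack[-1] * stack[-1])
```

append 3 → [9, 1, 4, 3]
insert 3 at 1 → [9, 3, 1, 4, 3]
append 3 → [9, 3, 1, 4, 3, 3]
pop(0) removes 9 → [3, 1, 4, 3, 3]
insert 1 at 5 → [3, 1, 4, 3, 3, 1]
insert 9 at 3 → [3, 1, 4, 9, 3, 3, 1]
reverse → [1, 3, 3, 9, 4, 1, 3]
stack[-1]*stack[-1] = 3*3 = 9

9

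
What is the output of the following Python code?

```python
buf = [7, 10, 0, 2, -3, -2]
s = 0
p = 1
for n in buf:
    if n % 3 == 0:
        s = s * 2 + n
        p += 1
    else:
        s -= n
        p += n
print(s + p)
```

-53

n=7: not %3==0, s = 0-7 = -7; p=8
n=10: not %3==0, s = (-7)-10 = -17; p=18
n=0: %3==0, s = (-17)*2+0 = -34; p=19
n=2: not %3==0, s = (-34)-2 = -36; p=21
n=-3: %3==0, s = (-36)*2+(-3) = -75; p=22
n=-2: not %3==0, s = (-75)-(-2) = -73; p=20
s+p = (-73)+20 = -53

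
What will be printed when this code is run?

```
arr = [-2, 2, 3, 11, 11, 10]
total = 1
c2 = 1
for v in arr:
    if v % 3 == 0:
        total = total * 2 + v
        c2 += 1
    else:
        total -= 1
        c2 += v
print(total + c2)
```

32

v=-2: not %3==0, total = 1-1 = 0; c2=-1
v=2: not %3==0, total = 0-1 = -1; c2=1
v=3: %3==0, total = (-1)*2+3 = 1; c2=2
v=11: not %3==0, total = 1-1 = 0; c2=13
v=11: not %3==0, total = 0-1 = -1; c2=24
v=10: not %3==0, total = (-1)-1 = -2; c2=34
total+c2 = (-2)+34 = 32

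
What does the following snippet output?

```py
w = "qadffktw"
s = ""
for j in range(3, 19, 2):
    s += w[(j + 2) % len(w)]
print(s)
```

kwafkwaf

j=3: add w[5]='k' → 'k'
j=5: add w[7]='w' → 'kw'
j=7: add w[1]='a' → 'kwa'
j=9: add w[3]='f' → 'kwaf'
j=11: add w[5]='k' → 'kwafk'
j=13: add w[7]='w' → 'kwafkw'
j=15: add w[1]='a' → 'kwafkwa'
j=17: add w[3]='f' → 'kwafkwaf'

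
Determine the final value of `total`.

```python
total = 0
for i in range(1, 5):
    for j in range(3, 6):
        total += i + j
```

78

i=1,j=3: total = 0+4 = 4
i=1,j=4: total = 4+5 = 9
i=1,j=5: total = 9+6 = 15
i=2,j=3: total = 15+5 = 20
i=2,j=4: total = 20+6 = 26
i=2,j=5: total = 26+7 = 33
i=3,j=3: total = 33+6 = 39
i=3,j=4: total = 39+7 = 46
i=3,j=5: total = 46+8 = 54
i=4,j=3: total = 54+7 = 61
i=4,j=4: total = 61+8 = 69
i=4,j=5: total = 69+9 = 78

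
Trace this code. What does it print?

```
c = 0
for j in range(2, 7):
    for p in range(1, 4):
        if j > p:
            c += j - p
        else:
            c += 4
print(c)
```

43

j=2,p=1: 2>1, c = 0+1 = 1
j=2,p=2: not 2>2, c = 1+4 = 5
j=2,p=3: not 2>3, c = 5+4 = 9
j=3,p=1: 3>1, c = 9+2 = 11
j=3,p=2: 3>2, c = 11+1 = 12
j=3,p=3: not 3>3, c = 12+4 = 16
j=4,p=1: 4>1, c = 16+3 = 19
j=4,p=2: 4>2, c = 19+2 = 21
j=4,p=3: 4>3, c = 21+1 = 22
j=5,p=1: 5>1, c = 22+4 = 26
j=5,p=2: 5>2, c = 26+3 = 29
j=5,p=3: 5>3, c = 29+2 = 31
j=6,p=1: 6>1, c = 31+5 = 36
j=6,p=2: 6>2, c = 36+4 = 40
j=6,p=3: 6>3, c = 40+3 = 43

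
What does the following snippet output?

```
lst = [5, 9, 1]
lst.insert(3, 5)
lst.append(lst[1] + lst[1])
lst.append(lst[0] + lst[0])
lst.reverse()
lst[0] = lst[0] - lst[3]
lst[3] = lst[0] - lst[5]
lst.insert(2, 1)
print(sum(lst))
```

51

insert 5 at 3 → [5, 9, 1, 5]
append lst[1]+lst[1] = 9+9 = 18 → [5, 9, 1, 5, 18]
append lst[0]+lst[0] = 5+5 = 10 → [5, 9, 1, 5, 18, 10]
reverse → [10, 18, 5, 1, 9, 5]
lst[0] = lst[0]-lst[3] = 10-1 = 9 → [9, 18, 5, 1, 9, 5]
lst[3] = lst[0]-lst[5] = 9-5 = 4 → [9, 18, 5, 4, 9, 5]
insert 1 at 2 → [9, 18, 1, 5, 4, 9, 5]
sum = 51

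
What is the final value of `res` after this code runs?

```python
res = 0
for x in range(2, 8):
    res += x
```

27

x=2: res = 0+2 = 2
x=3: res = 2+3 = 5
x=4: res = 5+4 = 9
x=5: res = 9+5 = 14
x=6: res = 14+6 = 20
x=7: res = 20+7 = 27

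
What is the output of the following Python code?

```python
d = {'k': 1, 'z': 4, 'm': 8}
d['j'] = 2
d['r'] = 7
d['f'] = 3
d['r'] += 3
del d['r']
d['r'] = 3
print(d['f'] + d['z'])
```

7

d['j'] = 2 → {'k': 1, 'z': 4, 'm': 8, 'j': 2}
d['r'] = 7 → {'k': 1, 'z': 4, 'm': 8, 'j': 2, 'r': 7}
d['f'] = 3 → {'k': 1, 'z': 4, 'm': 8, 'j': 2, 'r': 7, 'f': 3}
d['r'] = 7+3 = 10 → {'k': 1, 'z': 4, 'm': 8, 'j': 2, 'r': 10, 'f': 3}
del 'r' → {'k': 1, 'z': 4, 'm': 8, 'j': 2, 'f': 3}
d['r'] = 3 → {'k': 1, 'z': 4, 'm': 8, 'j': 2, 'f': 3, 'r': 3}
d['f']+d['z'] = 3+4 = 7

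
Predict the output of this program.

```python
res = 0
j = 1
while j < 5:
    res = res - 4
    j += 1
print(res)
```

-16

j=1: res = 0-4 = -4
j=2: res = (-4)-4 = -8
j=3: res = (-8)-4 = -12
j=4: res = (-12)-4 = -16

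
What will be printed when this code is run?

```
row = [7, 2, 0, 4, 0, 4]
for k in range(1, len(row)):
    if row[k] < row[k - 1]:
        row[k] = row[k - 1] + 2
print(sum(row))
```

k=1: 2<7, row[1] = 7+2 = 9 → [7, 9, 0, 4, 0, 4]
k=2: 0<9, row[2] = 9+2 = 11 → [7, 9, 11, 4, 0, 4]
k=3: 4<11, row[3] = 11+2 = 13 → [7, 9, 11, 13, 0, 4]
k=4: 0<13, row[4] = 13+2 = 15 → [7, 9, 11, 13, 15, 4]
k=5: 4<15, row[5] = 15+2 = 17 → [7, 9, 11, 13, 15, 17]
sum = 72

72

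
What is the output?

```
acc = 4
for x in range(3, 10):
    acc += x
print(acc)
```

x=3: acc = 4+3 = 7
x=4: acc = 7+4 = 11
x=5: acc = 11+5 = 16
x=6: acc = 16+6 = 22
x=7: acc = 22+7 = 29
x=8: acc = 29+8 = 37
x=9: acc = 37+9 = 46

46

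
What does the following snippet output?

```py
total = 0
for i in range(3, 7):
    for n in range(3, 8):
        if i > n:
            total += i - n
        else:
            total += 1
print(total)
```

i=3,n=3: not 3>3, total = 0+1 = 1
i=3,n=4: not 3>4, total = 1+1 = 2
i=3,n=5: not 3>5, total = 2+1 = 3
i=3,n=6: not 3>6, total = 3+1 = 4
i=3,n=7: not 3>7, total = 4+1 = 5
i=4,n=3: 4>3, total = 5+1 = 6
i=4,n=4: not 4>4, total = 6+1 = 7
i=4,n=5: not 4>5, total = 7+1 = 8
i=4,n=6: not 4>6, total = 8+1 = 9
i=4,n=7: not 4>7, total = 9+1 = 10
i=5,n=3: 5>3, total = 10+2 = 12
i=5,n=4: 5>4, total = 12+1 = 13
i=5,n=5: not 5>5, total = 13+1 = 14
i=5,n=6: not 5>6, total = 14+1 = 15
i=5,n=7: not 5>7, total = 15+1 = 16
i=6,n=3: 6>3, total = 16+3 = 19
i=6,n=4: 6>4, total = 19+2 = 21
i=6,n=5: 6>5, total = 21+1 = 22
i=6,n=6: not 6>6, total = 22+1 = 23
i=6,n=7: not 6>7, total = 23+1 = 24

24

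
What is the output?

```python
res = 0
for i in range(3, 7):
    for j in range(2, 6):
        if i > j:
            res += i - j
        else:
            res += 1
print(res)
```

26

i=3,j=2: 3>2, res = 0+1 = 1
i=3,j=3: not 3>3, res = 1+1 = 2
i=3,j=4: not 3>4, res = 2+1 = 3
i=3,j=5: not 3>5, res = 3+1 = 4
i=4,j=2: 4>2, res = 4+2 = 6
i=4,j=3: 4>3, res = 6+1 = 7
i=4,j=4: not 4>4, res = 7+1 = 8
i=4,j=5: not 4>5, res = 8+1 = 9
i=5,j=2: 5>2, res = 9+3 = 12
i=5,j=3: 5>3, res = 12+2 = 14
i=5,j=4: 5>4, res = 14+1 = 15
i=5,j=5: not 5>5, res = 15+1 = 16
i=6,j=2: 6>2, res = 16+4 = 20
i=6,j=3: 6>3, res = 20+3 = 23
i=6,j=4: 6>4, res = 23+2 = 25
i=6,j=5: 6>5, res = 25+1 = 26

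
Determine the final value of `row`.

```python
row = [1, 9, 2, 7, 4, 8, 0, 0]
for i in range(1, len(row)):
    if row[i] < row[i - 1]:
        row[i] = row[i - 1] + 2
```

i=1: 9>=1, unchanged → [1, 9, 2, 7, 4, 8, 0, 0]
i=2: 2<9, row[2] = 9+2 = 11 → [1, 9, 11, 7, 4, 8, 0, 0]
i=3: 7<11, row[3] = 11+2 = 13 → [1, 9, 11, 13, 4, 8, 0, 0]
i=4: 4<13, row[4] = 13+2 = 15 → [1, 9, 11, 13, 15, 8, 0, 0]
i=5: 8<15, row[5] = 15+2 = 17 → [1, 9, 11, 13, 15, 17, 0, 0]
i=6: 0<17, row[6] = 17+2 = 19 → [1, 9, 11, 13, 15, 17, 19, 0]
i=7: 0<19, row[7] = 19+2 = 21 → [1, 9, 11, 13, 15, 17, 19, 21]

[1, 9, 11, 13, 15, 17, 19, 21]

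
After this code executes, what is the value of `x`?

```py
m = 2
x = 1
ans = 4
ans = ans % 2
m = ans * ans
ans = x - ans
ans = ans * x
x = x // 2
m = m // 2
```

0

ans = 4%2 = 0
m = 0*0 = 0
ans = 1-0 = 1
ans = 1*1 = 1
x = 1//2 = 0
m = 0//2 = 0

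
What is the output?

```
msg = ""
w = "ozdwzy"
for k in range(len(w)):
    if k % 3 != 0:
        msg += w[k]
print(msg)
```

zdzy

k=0: skip
k=1: add 'z' → 'z'
k=2: add 'd' → 'zd'
k=3: skip
k=4: add 'z' → 'zdz'
k=5: add 'y' → 'zdzy'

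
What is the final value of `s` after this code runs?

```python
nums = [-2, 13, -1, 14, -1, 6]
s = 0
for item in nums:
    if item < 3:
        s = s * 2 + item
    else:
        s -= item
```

-97

item=-2: <3, s = 0*2+(-2) = -2
item=13: not <3, s = (-2)-13 = -15
item=-1: <3, s = (-15)*2+(-1) = -31
item=14: not <3, s = (-31)-14 = -45
item=-1: <3, s = (-45)*2+(-1) = -91
item=6: not <3, s = (-91)-6 = -97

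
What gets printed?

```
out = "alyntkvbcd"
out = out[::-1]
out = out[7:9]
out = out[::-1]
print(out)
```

reverse → 'dcbvktnyla'
slice [7:9] → 'yl'
reverse → 'ly'

ly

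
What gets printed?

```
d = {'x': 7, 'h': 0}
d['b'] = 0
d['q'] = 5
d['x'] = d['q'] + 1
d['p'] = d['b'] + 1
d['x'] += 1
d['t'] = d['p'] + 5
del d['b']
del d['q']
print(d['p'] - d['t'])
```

-5

d['b'] = 0 → {'x': 7, 'h': 0, 'b': 0}
d['q'] = 5 → {'x': 7, 'h': 0, 'b': 0, 'q': 5}
d['x'] = d['q']+1 = 6 → {'x': 6, 'h': 0, 'b': 0, 'q': 5}
d['p'] = d['b']+1 = 1 → {'x': 6, 'h': 0, 'b': 0, 'q': 5, 'p': 1}
d['x'] = 6+1 = 7 → {'x': 7, 'h': 0, 'b': 0, 'q': 5, 'p': 1}
d['t'] = d['p']+5 = 6 → {'x': 7, 'h': 0, 'b': 0, 'q': 5, 'p': 1, 't': 6}
del 'b' → {'x': 7, 'h': 0, 'q': 5, 'p': 1, 't': 6}
del 'q' → {'x': 7, 'h': 0, 'p': 1, 't': 6}
d['p']-d['t'] = 1-6 = -5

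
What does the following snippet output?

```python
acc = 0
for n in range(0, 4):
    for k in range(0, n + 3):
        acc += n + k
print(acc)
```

n=0,k=0: acc = 0+0 = 0
n=0,k=1: acc = 0+1 = 1
n=0,k=2: acc = 1+2 = 3
n=1,k=0: acc = 3+1 = 4
n=1,k=1: acc = 4+2 = 6
n=1,k=2: acc = 6+3 = 9
n=1,k=3: acc = 9+4 = 13
n=2,k=0: acc = 13+2 = 15
n=2,k=1: acc = 15+3 = 18
n=2,k=2: acc = 18+4 = 22
n=2,k=3: acc = 22+5 = 27
n=2,k=4: acc = 27+6 = 33
n=3,k=0: acc = 33+3 = 36
n=3,k=1: acc = 36+4 = 40
n=3,k=2: acc = 40+5 = 45
n=3,k=3: acc = 45+6 = 51
n=3,k=4: acc = 51+7 = 58
n=3,k=5: acc = 58+8 = 66

66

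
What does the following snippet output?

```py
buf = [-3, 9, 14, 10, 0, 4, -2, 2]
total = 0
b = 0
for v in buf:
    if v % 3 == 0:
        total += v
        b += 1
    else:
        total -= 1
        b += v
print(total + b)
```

32

v=-3: %3==0, total = 0+(-3) = -3; b=1
v=9: %3==0, total = (-3)+9 = 6; b=2
v=14: not %3==0, total = 6-1 = 5; b=16
v=10: not %3==0, total = 5-1 = 4; b=26
v=0: %3==0, total = 4+0 = 4; b=27
v=4: not %3==0, total = 4-1 = 3; b=31
v=-2: not %3==0, total = 3-1 = 2; b=29
v=2: not %3==0, total = 2-1 = 1; b=31
total+b = 1+31 = 32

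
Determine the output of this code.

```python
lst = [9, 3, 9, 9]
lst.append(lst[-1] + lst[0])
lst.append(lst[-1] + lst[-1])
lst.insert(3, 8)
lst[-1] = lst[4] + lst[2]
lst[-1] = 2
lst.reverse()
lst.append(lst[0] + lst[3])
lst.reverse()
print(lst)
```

append lst[-1]+lst[0] = 9+9 = 18 → [9, 3, 9, 9, 18]
append lst[-1]+lst[-1] = 18+18 = 36 → [9, 3, 9, 9, 18, 36]
insert 8 at 3 → [9, 3, 9, 8, 9, 18, 36]
lst[-1] = lst[4]+lst[2] = 9+9 = 18 → [9, 3, 9, 8, 9, 18, 18]
lst[-1] = 2 → [9, 3, 9, 8, 9, 18, 2]
reverse → [2, 18, 9, 8, 9, 3, 9]
append lst[0]+lst[3] = 2+8 = 10 → [2, 18, 9, 8, 9, 3, 9, 10]
reverse → [10, 9, 3, 9, 8, 9, 18, 2]

[10, 9, 3, 9, 8, 9, 18, 2]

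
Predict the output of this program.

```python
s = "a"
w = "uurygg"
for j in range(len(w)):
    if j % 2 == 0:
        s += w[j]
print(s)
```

aurg

j=0: add 'u' → 'au'
j=1: skip
j=2: add 'r' → 'aur'
j=3: skip
j=4: add 'g' → 'aurg'
j=5: skip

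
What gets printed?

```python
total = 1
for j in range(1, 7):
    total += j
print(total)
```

j=1: total = 1+1 = 2
j=2: total = 2+2 = 4
j=3: total = 4+3 = 7
j=4: total = 7+4 = 11
j=5: total = 11+5 = 16
j=6: total = 16+6 = 22

22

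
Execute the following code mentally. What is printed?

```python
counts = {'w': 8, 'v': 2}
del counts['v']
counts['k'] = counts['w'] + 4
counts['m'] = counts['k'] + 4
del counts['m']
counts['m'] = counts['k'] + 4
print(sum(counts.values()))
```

del 'v' → {'w': 8}
counts['k'] = counts['w']+4 = 12 → {'w': 8, 'k': 12}
counts['m'] = counts['k']+4 = 16 → {'w': 8, 'k': 12, 'm': 16}
del 'm' → {'w': 8, 'k': 12}
counts['m'] = counts['k']+4 = 16 → {'w': 8, 'k': 12, 'm': 16}
sum of values = 36

36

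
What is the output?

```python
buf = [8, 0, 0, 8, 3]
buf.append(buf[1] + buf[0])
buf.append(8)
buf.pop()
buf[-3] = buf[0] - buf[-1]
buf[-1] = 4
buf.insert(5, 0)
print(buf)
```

append buf[1]+buf[0] = 0+8 = 8 → [8, 0, 0, 8, 3, 8]
append 8 → [8, 0, 0, 8, 3, 8, 8]
pop() removes 8 → [8, 0, 0, 8, 3, 8]
buf[-3] = buf[0]-buf[-1] = 8-8 = 0 → [8, 0, 0, 0, 3, 8]
buf[-1] = 4 → [8, 0, 0, 0, 3, 4]
insert 0 at 5 → [8, 0, 0, 0, 3, 0, 4]

[8, 0, 0, 0, 3, 0, 4]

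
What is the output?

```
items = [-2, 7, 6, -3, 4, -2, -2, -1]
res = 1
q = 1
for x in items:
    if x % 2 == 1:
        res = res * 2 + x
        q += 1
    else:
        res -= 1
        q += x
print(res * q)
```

88

x=-2: not odd, res = 1-1 = 0; q=-1
x=7: odd, res = 0*2+7 = 7; q=0
x=6: not odd, res = 7-1 = 6; q=6
x=-3: odd, res = 6*2+(-3) = 9; q=7
x=4: not odd, res = 9-1 = 8; q=11
x=-2: not odd, res = 8-1 = 7; q=9
x=-2: not odd, res = 7-1 = 6; q=7
x=-1: odd, res = 6*2+(-1) = 11; q=8
res*q = 11*8 = 88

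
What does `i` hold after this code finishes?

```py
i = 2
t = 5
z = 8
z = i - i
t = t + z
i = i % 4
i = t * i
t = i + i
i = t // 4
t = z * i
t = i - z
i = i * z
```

0

z = 2-2 = 0
t = 5+0 = 5
i = 2%4 = 2
i = 5*2 = 10
t = 10+10 = 20
i = 20//4 = 5
t = 0*5 = 0
t = 5-0 = 5
i = 5*0 = 0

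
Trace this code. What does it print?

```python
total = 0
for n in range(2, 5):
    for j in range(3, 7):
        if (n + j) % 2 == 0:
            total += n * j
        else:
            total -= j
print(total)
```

n=2,j=3: odd sum, total = 0-3 = -3
n=2,j=4: even sum, total = (-3)+8 = 5
n=2,j=5: odd sum, total = 5-5 = 0
n=2,j=6: even sum, total = 0+12 = 12
n=3,j=3: even sum, total = 12+9 = 21
n=3,j=4: odd sum, total = 21-4 = 17
n=3,j=5: even sum, total = 17+15 = 32
n=3,j=6: odd sum, total = 32-6 = 26
n=4,j=3: odd sum, total = 26-3 = 23
n=4,j=4: even sum, total = 23+16 = 39
n=4,j=5: odd sum, total = 39-5 = 34
n=4,j=6: even sum, total = 34+24 = 58

58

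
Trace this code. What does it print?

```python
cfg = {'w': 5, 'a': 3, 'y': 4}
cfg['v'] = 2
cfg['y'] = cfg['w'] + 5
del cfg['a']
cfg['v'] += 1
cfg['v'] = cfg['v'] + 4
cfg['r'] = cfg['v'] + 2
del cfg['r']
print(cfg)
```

{'w': 5, 'y': 10, 'v': 7}

cfg['v'] = 2 → {'w': 5, 'a': 3, 'y': 4, 'v': 2}
cfg['y'] = cfg['w']+5 = 10 → {'w': 5, 'a': 3, 'y': 10, 'v': 2}
del 'a' → {'w': 5, 'y': 10, 'v': 2}
cfg['v'] = 2+1 = 3 → {'w': 5, 'y': 10, 'v': 3}
cfg['v'] = cfg['v']+4 = 7 → {'w': 5, 'y': 10, 'v': 7}
cfg['r'] = cfg['v']+2 = 9 → {'w': 5, 'y': 10, 'v': 7, 'r': 9}
del 'r' → {'w': 5, 'y': 10, 'v': 7}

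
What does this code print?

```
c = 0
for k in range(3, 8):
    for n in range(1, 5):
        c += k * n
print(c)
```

250

k=3,n=1: c = 0+3 = 3
k=3,n=2: c = 3+6 = 9
k=3,n=3: c = 9+9 = 18
k=3,n=4: c = 18+12 = 30
k=4,n=1: c = 30+4 = 34
k=4,n=2: c = 34+8 = 42
k=4,n=3: c = 42+12 = 54
k=4,n=4: c = 54+16 = 70
k=5,n=1: c = 70+5 = 75
k=5,n=2: c = 75+10 = 85
k=5,n=3: c = 85+15 = 100
k=5,n=4: c = 100+20 = 120
k=6,n=1: c = 120+6 = 126
k=6,n=2: c = 126+12 = 138
k=6,n=3: c = 138+18 = 156
k=6,n=4: c = 156+24 = 180
k=7,n=1: c = 180+7 = 187
k=7,n=2: c = 187+14 = 201
k=7,n=3: c = 201+21 = 222
k=7,n=4: c = 222+28 = 250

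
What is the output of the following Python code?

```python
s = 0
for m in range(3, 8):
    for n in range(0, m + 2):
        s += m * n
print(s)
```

615

m=3,n=0: s = 0+0 = 0
m=3,n=1: s = 0+3 = 3
m=3,n=2: s = 3+6 = 9
m=3,n=3: s = 9+9 = 18
m=3,n=4: s = 18+12 = 30
m=4,n=0: s = 30+0 = 30
m=4,n=1: s = 30+4 = 34
m=4,n=2: s = 34+8 = 42
m=4,n=3: s = 42+12 = 54
m=4,n=4: s = 54+16 = 70
m=4,n=5: s = 70+20 = 90
m=5,n=0: s = 90+0 = 90
m=5,n=1: s = 90+5 = 95
m=5,n=2: s = 95+10 = 105
m=5,n=3: s = 105+15 = 120
m=5,n=4: s = 120+20 = 140
m=5,n=5: s = 140+25 = 165
m=5,n=6: s = 165+30 = 195
m=6,n=0: s = 195+0 = 195
m=6,n=1: s = 195+6 = 201
m=6,n=2: s = 201+12 = 213
m=6,n=3: s = 213+18 = 231
m=6,n=4: s = 231+24 = 255
m=6,n=5: s = 255+30 = 285
m=6,n=6: s = 285+36 = 321
m=6,n=7: s = 321+42 = 363
m=7,n=0: s = 363+0 = 363
m=7,n=1: s = 363+7 = 370
m=7,n=2: s = 370+14 = 384
m=7,n=3: s = 384+21 = 405
m=7,n=4: s = 405+28 = 433
m=7,n=5: s = 433+35 = 468
m=7,n=6: s = 468+42 = 510
m=7,n=7: s = 510+49 = 559
m=7,n=8: s = 559+56 = 615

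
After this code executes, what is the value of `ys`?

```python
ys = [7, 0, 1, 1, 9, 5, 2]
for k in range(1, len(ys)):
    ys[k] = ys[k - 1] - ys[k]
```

[7, 7, 6, 5, -4, -9, -11]

k=1: ys[1] = 7-0 = 7 → [7, 7, 1, 1, 9, 5, 2]
k=2: ys[2] = 7-1 = 6 → [7, 7, 6, 1, 9, 5, 2]
k=3: ys[3] = 6-1 = 5 → [7, 7, 6, 5, 9, 5, 2]
k=4: ys[4] = 5-9 = -4 → [7, 7, 6, 5, -4, 5, 2]
k=5: ys[5] = (-4)-5 = -9 → [7, 7, 6, 5, -4, -9, 2]
k=6: ys[6] = (-9)-2 = -11 → [7, 7, 6, 5, -4, -9, -11]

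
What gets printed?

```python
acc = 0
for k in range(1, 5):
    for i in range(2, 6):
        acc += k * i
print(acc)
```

140

k=1,i=2: acc = 0+2 = 2
k=1,i=3: acc = 2+3 = 5
k=1,i=4: acc = 5+4 = 9
k=1,i=5: acc = 9+5 = 14
k=2,i=2: acc = 14+4 = 18
k=2,i=3: acc = 18+6 = 24
k=2,i=4: acc = 24+8 = 32
k=2,i=5: acc = 32+10 = 42
k=3,i=2: acc = 42+6 = 48
k=3,i=3: acc = 48+9 = 57
k=3,i=4: acc = 57+12 = 69
k=3,i=5: acc = 69+15 = 84
k=4,i=2: acc = 84+8 = 92
k=4,i=3: acc = 92+12 = 104
k=4,i=4: acc = 104+16 = 120
k=4,i=5: acc = 120+20 = 140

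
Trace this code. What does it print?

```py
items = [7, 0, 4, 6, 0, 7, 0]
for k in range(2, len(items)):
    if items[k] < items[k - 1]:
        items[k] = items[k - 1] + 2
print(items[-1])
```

k=2: 4>=0, unchanged → [7, 0, 4, 6, 0, 7, 0]
k=3: 6>=4, unchanged → [7, 0, 4, 6, 0, 7, 0]
k=4: 0<6, items[4] = 6+2 = 8 → [7, 0, 4, 6, 8, 7, 0]
k=5: 7<8, items[5] = 8+2 = 10 → [7, 0, 4, 6, 8, 10, 0]
k=6: 0<10, items[6] = 10+2 = 12 → [7, 0, 4, 6, 8, 10, 12]

12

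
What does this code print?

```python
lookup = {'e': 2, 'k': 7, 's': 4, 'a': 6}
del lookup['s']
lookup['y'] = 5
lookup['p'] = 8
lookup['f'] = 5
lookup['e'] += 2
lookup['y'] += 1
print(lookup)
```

{'e': 4, 'k': 7, 'a': 6, 'y': 6, 'p': 8, 'f': 5}

del 's' → {'e': 2, 'k': 7, 'a': 6}
lookup['y'] = 5 → {'e': 2, 'k': 7, 'a': 6, 'y': 5}
lookup['p'] = 8 → {'e': 2, 'k': 7, 'a': 6, 'y': 5, 'p': 8}
lookup['f'] = 5 → {'e': 2, 'k': 7, 'a': 6, 'y': 5, 'p': 8, 'f': 5}
lookup['e'] = 2+2 = 4 → {'e': 4, 'k': 7, 'a': 6, 'y': 5, 'p': 8, 'f': 5}
lookup['y'] = 5+1 = 6 → {'e': 4, 'k': 7, 'a': 6, 'y': 6, 'p': 8, 'f': 5}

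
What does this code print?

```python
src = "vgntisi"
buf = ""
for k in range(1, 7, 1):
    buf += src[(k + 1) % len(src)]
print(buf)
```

k=1: add src[2]='n' → 'n'
k=2: add src[3]='t' → 'nt'
k=3: add src[4]='i' → 'nti'
k=4: add src[5]='s' → 'ntis'
k=5: add src[6]='i' → 'ntisi'
k=6: add src[0]='v' → 'ntisiv'

ntisiv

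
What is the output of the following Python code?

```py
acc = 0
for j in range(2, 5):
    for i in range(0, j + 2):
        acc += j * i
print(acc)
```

j=2,i=0: acc = 0+0 = 0
j=2,i=1: acc = 0+2 = 2
j=2,i=2: acc = 2+4 = 6
j=2,i=3: acc = 6+6 = 12
j=3,i=0: acc = 12+0 = 12
j=3,i=1: acc = 12+3 = 15
j=3,i=2: acc = 15+6 = 21
j=3,i=3: acc = 21+9 = 30
j=3,i=4: acc = 30+12 = 42
j=4,i=0: acc = 42+0 = 42
j=4,i=1: acc = 42+4 = 46
j=4,i=2: acc = 46+8 = 54
j=4,i=3: acc = 54+12 = 66
j=4,i=4: acc = 66+16 = 82
j=4,i=5: acc = 82+20 = 102

102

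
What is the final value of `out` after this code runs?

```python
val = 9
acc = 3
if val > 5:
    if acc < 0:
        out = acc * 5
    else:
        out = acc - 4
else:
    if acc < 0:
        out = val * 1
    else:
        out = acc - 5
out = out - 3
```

val=9, acc=3
val > 5 is True; acc < 0 is False
→ out = acc - 4 = -1
out = (-1)-3 = -4

-4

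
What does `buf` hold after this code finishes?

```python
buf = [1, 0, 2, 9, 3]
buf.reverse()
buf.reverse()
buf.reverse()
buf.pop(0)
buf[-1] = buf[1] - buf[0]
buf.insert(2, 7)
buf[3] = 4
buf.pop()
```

reverse → [3, 9, 2, 0, 1]
reverse → [1, 0, 2, 9, 3]
reverse → [3, 9, 2, 0, 1]
pop(0) removes 3 → [9, 2, 0, 1]
buf[-1] = buf[1]-buf[0] = 2-9 = -7 → [9, 2, 0, -7]
insert 7 at 2 → [9, 2, 7, 0, -7]
buf[3] = 4 → [9, 2, 7, 4, -7]
pop() removes -7 → [9, 2, 7, 4]

[9, 2, 7, 4]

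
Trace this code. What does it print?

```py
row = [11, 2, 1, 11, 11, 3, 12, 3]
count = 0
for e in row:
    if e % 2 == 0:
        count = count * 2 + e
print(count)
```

e=11: not even
e=2: even, count = 0*2+2 = 2
e=1: not even
e=11: not even
e=11: not even
e=3: not even
e=12: even, count = 2*2+12 = 16
e=3: not even

16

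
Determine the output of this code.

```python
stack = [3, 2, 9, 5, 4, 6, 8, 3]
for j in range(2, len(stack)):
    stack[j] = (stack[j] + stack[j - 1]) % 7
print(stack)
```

[3, 2, 4, 2, 6, 5, 6, 2]

j=2: stack[2] = (9+2)%7 = 4 → [3, 2, 4, 5, 4, 6, 8, 3]
j=3: stack[3] = (5+4)%7 = 2 → [3, 2, 4, 2, 4, 6, 8, 3]
j=4: stack[4] = (4+2)%7 = 6 → [3, 2, 4, 2, 6, 6, 8, 3]
j=5: stack[5] = (6+6)%7 = 5 → [3, 2, 4, 2, 6, 5, 8, 3]
j=6: stack[6] = (8+5)%7 = 6 → [3, 2, 4, 2, 6, 5, 6, 3]
j=7: stack[7] = (3+6)%7 = 2 → [3, 2, 4, 2, 6, 5, 6, 2]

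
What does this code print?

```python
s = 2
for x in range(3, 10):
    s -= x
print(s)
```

x=3: s = 2-3 = -1
x=4: s = (-1)-4 = -5
x=5: s = (-5)-5 = -10
x=6: s = (-10)-6 = -16
x=7: s = (-16)-7 = -23
x=8: s = (-23)-8 = -31
x=9: s = (-31)-9 = -40

-40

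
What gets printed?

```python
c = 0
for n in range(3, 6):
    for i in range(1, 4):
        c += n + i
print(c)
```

54

n=3,i=1: c = 0+4 = 4
n=3,i=2: c = 4+5 = 9
n=3,i=3: c = 9+6 = 15
n=4,i=1: c = 15+5 = 20
n=4,i=2: c = 20+6 = 26
n=4,i=3: c = 26+7 = 33
n=5,i=1: c = 33+6 = 39
n=5,i=2: c = 39+7 = 46
n=5,i=3: c = 46+8 = 54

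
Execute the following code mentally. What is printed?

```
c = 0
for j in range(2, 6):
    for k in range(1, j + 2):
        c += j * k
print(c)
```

j=2,k=1: c = 0+2 = 2
j=2,k=2: c = 2+4 = 6
j=2,k=3: c = 6+6 = 12
j=3,k=1: c = 12+3 = 15
j=3,k=2: c = 15+6 = 21
j=3,k=3: c = 21+9 = 30
j=3,k=4: c = 30+12 = 42
j=4,k=1: c = 42+4 = 46
j=4,k=2: c = 46+8 = 54
j=4,k=3: c = 54+12 = 66
j=4,k=4: c = 66+16 = 82
j=4,k=5: c = 82+20 = 102
j=5,k=1: c = 102+5 = 107
j=5,k=2: c = 107+10 = 117
j=5,k=3: c = 117+15 = 132
j=5,k=4: c = 132+20 = 152
j=5,k=5: c = 152+25 = 177
j=5,k=6: c = 177+30 = 207

207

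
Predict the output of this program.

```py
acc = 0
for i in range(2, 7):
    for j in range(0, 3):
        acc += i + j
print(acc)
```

i=2,j=0: acc = 0+2 = 2
i=2,j=1: acc = 2+3 = 5
i=2,j=2: acc = 5+4 = 9
i=3,j=0: acc = 9+3 = 12
i=3,j=1: acc = 12+4 = 16
i=3,j=2: acc = 16+5 = 21
i=4,j=0: acc = 21+4 = 25
i=4,j=1: acc = 25+5 = 30
i=4,j=2: acc = 30+6 = 36
i=5,j=0: acc = 36+5 = 41
i=5,j=1: acc = 41+6 = 47
i=5,j=2: acc = 47+7 = 54
i=6,j=0: acc = 54+6 = 60
i=6,j=1: acc = 60+7 = 67
i=6,j=2: acc = 67+8 = 75

75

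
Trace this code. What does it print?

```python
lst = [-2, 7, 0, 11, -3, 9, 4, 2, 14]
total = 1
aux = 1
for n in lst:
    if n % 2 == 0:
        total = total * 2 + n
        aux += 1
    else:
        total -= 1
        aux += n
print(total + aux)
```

24

n=-2: even, total = 1*2+(-2) = 0; aux=2
n=7: not even, total = 0-1 = -1; aux=9
n=0: even, total = (-1)*2+0 = -2; aux=10
n=11: not even, total = (-2)-1 = -3; aux=21
n=-3: not even, total = (-3)-1 = -4; aux=18
n=9: not even, total = (-4)-1 = -5; aux=27
n=4: even, total = (-5)*2+4 = -6; aux=28
n=2: even, total = (-6)*2+2 = -10; aux=29
n=14: even, total = (-10)*2+14 = -6; aux=30
total+aux = (-6)+30 = 24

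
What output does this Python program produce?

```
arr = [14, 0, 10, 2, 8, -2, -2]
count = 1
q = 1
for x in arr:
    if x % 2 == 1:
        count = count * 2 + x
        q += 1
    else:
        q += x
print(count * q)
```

31

x=14: not odd; q=15
x=0: not odd; q=15
x=10: not odd; q=25
x=2: not odd; q=27
x=8: not odd; q=35
x=-2: not odd; q=33
x=-2: not odd; q=31
count*q = 1*31 = 31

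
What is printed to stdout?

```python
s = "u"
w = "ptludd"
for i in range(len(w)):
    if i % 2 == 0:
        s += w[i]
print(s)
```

upld

i=0: add 'p' → 'up'
i=1: skip
i=2: add 'l' → 'upl'
i=3: skip
i=4: add 'd' → 'upld'
i=5: skip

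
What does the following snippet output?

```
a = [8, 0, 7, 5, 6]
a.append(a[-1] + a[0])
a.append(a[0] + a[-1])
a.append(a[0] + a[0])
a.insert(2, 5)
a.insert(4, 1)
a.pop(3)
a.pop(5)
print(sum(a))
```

append a[-1]+a[0] = 6+8 = 14 → [8, 0, 7, 5, 6, 14]
append a[0]+a[-1] = 8+14 = 22 → [8, 0, 7, 5, 6, 14, 22]
append a[0]+a[0] = 8+8 = 16 → [8, 0, 7, 5, 6, 14, 22, 16]
insert 5 at 2 → [8, 0, 5, 7, 5, 6, 14, 22, 16]
insert 1 at 4 → [8, 0, 5, 7, 1, 5, 6, 14, 22, 16]
pop(3) removes 7 → [8, 0, 5, 1, 5, 6, 14, 22, 16]
pop(5) removes 6 → [8, 0, 5, 1, 5, 14, 22, 16]
sum = 71

71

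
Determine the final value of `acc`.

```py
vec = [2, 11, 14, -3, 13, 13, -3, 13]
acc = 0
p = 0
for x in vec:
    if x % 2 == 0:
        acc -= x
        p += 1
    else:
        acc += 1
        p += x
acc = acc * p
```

-460

x=2: even, acc = 0-2 = -2; p=1
x=11: not even, acc = (-2)+1 = -1; p=12
x=14: even, acc = (-1)-14 = -15; p=13
x=-3: not even, acc = (-15)+1 = -14; p=10
x=13: not even, acc = (-14)+1 = -13; p=23
x=13: not even, acc = (-13)+1 = -12; p=36
x=-3: not even, acc = (-12)+1 = -11; p=33
x=13: not even, acc = (-11)+1 = -10; p=46
acc*p = (-10)*46 = -460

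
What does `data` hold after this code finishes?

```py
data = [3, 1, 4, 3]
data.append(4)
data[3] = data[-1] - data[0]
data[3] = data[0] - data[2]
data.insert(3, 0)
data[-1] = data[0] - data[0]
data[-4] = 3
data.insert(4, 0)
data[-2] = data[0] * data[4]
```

append 4 → [3, 1, 4, 3, 4]
data[3] = data[-1]-data[0] = 4-3 = 1 → [3, 1, 4, 1, 4]
data[3] = data[0]-data[2] = 3-4 = -1 → [3, 1, 4, -1, 4]
insert 0 at 3 → [3, 1, 4, 0, -1, 4]
data[-1] = data[0]-data[0] = 3-3 = 0 → [3, 1, 4, 0, -1, 0]
data[-4] = 3 → [3, 1, 3, 0, -1, 0]
insert 0 at 4 → [3, 1, 3, 0, 0, -1, 0]
data[-2] = data[0]*data[4] = 3*0 = 0 → [3, 1, 3, 0, 0, 0, 0]

[3, 1, 3, 0, 0, 0, 0]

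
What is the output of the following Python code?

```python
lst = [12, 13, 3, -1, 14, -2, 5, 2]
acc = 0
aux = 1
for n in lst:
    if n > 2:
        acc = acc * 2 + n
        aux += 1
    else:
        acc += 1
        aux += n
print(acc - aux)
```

343

n=12: >2, acc = 0*2+12 = 12; aux=2
n=13: >2, acc = 12*2+13 = 37; aux=3
n=3: >2, acc = 37*2+3 = 77; aux=4
n=-1: not >2, acc = 77+1 = 78; aux=3
n=14: >2, acc = 78*2+14 = 170; aux=4
n=-2: not >2, acc = 170+1 = 171; aux=2
n=5: >2, acc = 171*2+5 = 347; aux=3
n=2: not >2, acc = 347+1 = 348; aux=5
acc-aux = 348-5 = 343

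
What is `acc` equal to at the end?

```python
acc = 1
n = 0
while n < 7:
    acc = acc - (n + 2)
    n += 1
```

-34

n=0: acc = 1-2 = -1
n=1: acc = (-1)-3 = -4
n=2: acc = (-4)-4 = -8
n=3: acc = (-8)-5 = -13
n=4: acc = (-13)-6 = -19
n=5: acc = (-19)-7 = -26
n=6: acc = (-26)-8 = -34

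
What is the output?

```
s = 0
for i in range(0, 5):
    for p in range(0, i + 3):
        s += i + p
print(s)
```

i=0,p=0: s = 0+0 = 0
i=0,p=1: s = 0+1 = 1
i=0,p=2: s = 1+2 = 3
i=1,p=0: s = 3+1 = 4
i=1,p=1: s = 4+2 = 6
i=1,p=2: s = 6+3 = 9
i=1,p=3: s = 9+4 = 13
i=2,p=0: s = 13+2 = 15
i=2,p=1: s = 15+3 = 18
i=2,p=2: s = 18+4 = 22
i=2,p=3: s = 22+5 = 27
i=2,p=4: s = 27+6 = 33
i=3,p=0: s = 33+3 = 36
i=3,p=1: s = 36+4 = 40
i=3,p=2: s = 40+5 = 45
i=3,p=3: s = 45+6 = 51
i=3,p=4: s = 51+7 = 58
i=3,p=5: s = 58+8 = 66
i=4,p=0: s = 66+4 = 70
i=4,p=1: s = 70+5 = 75
i=4,p=2: s = 75+6 = 81
i=4,p=3: s = 81+7 = 88
i=4,p=4: s = 88+8 = 96
i=4,p=5: s = 96+9 = 105
i=4,p=6: s = 105+10 = 115

115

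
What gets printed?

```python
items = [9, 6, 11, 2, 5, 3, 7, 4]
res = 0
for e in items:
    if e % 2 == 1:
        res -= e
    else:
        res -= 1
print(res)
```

-38

e=9: odd, res = 0-9 = -9
e=6: not odd, res = (-9)-1 = -10
e=11: odd, res = (-10)-11 = -21
e=2: not odd, res = (-21)-1 = -22
e=5: odd, res = (-22)-5 = -27
e=3: odd, res = (-27)-3 = -30
e=7: odd, res = (-30)-7 = -37
e=4: not odd, res = (-37)-1 = -38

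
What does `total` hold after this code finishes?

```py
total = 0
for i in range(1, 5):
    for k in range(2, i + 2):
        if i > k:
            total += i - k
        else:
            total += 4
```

32

i=1,k=2: not 1>2, total = 0+4 = 4
i=2,k=2: not 2>2, total = 4+4 = 8
i=2,k=3: not 2>3, total = 8+4 = 12
i=3,k=2: 3>2, total = 12+1 = 13
i=3,k=3: not 3>3, total = 13+4 = 17
i=3,k=4: not 3>4, total = 17+4 = 21
i=4,k=2: 4>2, total = 21+2 = 23
i=4,k=3: 4>3, total = 23+1 = 24
i=4,k=4: not 4>4, total = 24+4 = 28
i=4,k=5: not 4>5, total = 28+4 = 32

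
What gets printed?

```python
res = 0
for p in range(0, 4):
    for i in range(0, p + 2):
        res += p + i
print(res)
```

46

p=0,i=0: res = 0+0 = 0
p=0,i=1: res = 0+1 = 1
p=1,i=0: res = 1+1 = 2
p=1,i=1: res = 2+2 = 4
p=1,i=2: res = 4+3 = 7
p=2,i=0: res = 7+2 = 9
p=2,i=1: res = 9+3 = 12
p=2,i=2: res = 12+4 = 16
p=2,i=3: res = 16+5 = 21
p=3,i=0: res = 21+3 = 24
p=3,i=1: res = 24+4 = 28
p=3,i=2: res = 28+5 = 33
p=3,i=3: res = 33+6 = 39
p=3,i=4: res = 39+7 = 46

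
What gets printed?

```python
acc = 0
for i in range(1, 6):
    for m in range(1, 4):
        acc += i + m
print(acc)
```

i=1,m=1: acc = 0+2 = 2
i=1,m=2: acc = 2+3 = 5
i=1,m=3: acc = 5+4 = 9
i=2,m=1: acc = 9+3 = 12
i=2,m=2: acc = 12+4 = 16
i=2,m=3: acc = 16+5 = 21
i=3,m=1: acc = 21+4 = 25
i=3,m=2: acc = 25+5 = 30
i=3,m=3: acc = 30+6 = 36
i=4,m=1: acc = 36+5 = 41
i=4,m=2: acc = 41+6 = 47
i=4,m=3: acc = 47+7 = 54
i=5,m=1: acc = 54+6 = 60
i=5,m=2: acc = 60+7 = 67
i=5,m=3: acc = 67+8 = 75

75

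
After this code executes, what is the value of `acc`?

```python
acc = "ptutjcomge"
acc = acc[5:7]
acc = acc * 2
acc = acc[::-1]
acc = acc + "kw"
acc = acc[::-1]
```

'wkcoco'

slice [5:7] → 'co'
repeat ×2 → 'coco'
reverse → 'ococ'
+ 'kw' → 'ocockw'
reverse → 'wkcoco'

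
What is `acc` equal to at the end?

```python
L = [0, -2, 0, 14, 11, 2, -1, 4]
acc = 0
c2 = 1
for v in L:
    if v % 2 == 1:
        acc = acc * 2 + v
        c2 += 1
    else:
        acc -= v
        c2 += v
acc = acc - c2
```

v=0: not odd, acc = 0-0 = 0; c2=1
v=-2: not odd, acc = 0-(-2) = 2; c2=-1
v=0: not odd, acc = 2-0 = 2; c2=-1
v=14: not odd, acc = 2-14 = -12; c2=13
v=11: odd, acc = (-12)*2+11 = -13; c2=14
v=2: not odd, acc = (-13)-2 = -15; c2=16
v=-1: odd, acc = (-15)*2+(-1) = -31; c2=17
v=4: not odd, acc = (-31)-4 = -35; c2=21
acc-c2 = (-35)-21 = -56

-56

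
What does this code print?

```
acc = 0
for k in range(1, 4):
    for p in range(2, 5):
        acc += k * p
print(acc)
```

54

k=1,p=2: acc = 0+2 = 2
k=1,p=3: acc = 2+3 = 5
k=1,p=4: acc = 5+4 = 9
k=2,p=2: acc = 9+4 = 13
k=2,p=3: acc = 13+6 = 19
k=2,p=4: acc = 19+8 = 27
k=3,p=2: acc = 27+6 = 33
k=3,p=3: acc = 33+9 = 42
k=3,p=4: acc = 42+12 = 54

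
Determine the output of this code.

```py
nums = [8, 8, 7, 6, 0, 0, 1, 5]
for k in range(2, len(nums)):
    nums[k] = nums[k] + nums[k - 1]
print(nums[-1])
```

27

k=2: nums[2] = 7+8 = 15 → [8, 8, 15, 6, 0, 0, 1, 5]
k=3: nums[3] = 6+15 = 21 → [8, 8, 15, 21, 0, 0, 1, 5]
k=4: nums[4] = 0+21 = 21 → [8, 8, 15, 21, 21, 0, 1, 5]
k=5: nums[5] = 0+21 = 21 → [8, 8, 15, 21, 21, 21, 1, 5]
k=6: nums[6] = 1+21 = 22 → [8, 8, 15, 21, 21, 21, 22, 5]
k=7: nums[7] = 5+22 = 27 → [8, 8, 15, 21, 21, 21, 22, 27]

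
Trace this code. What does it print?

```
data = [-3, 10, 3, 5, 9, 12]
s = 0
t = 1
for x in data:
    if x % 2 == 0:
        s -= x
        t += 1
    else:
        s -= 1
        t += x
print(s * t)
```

x=-3: not even, s = 0-1 = -1; t=-2
x=10: even, s = (-1)-10 = -11; t=-1
x=3: not even, s = (-11)-1 = -12; t=2
x=5: not even, s = (-12)-1 = -13; t=7
x=9: not even, s = (-13)-1 = -14; t=16
x=12: even, s = (-14)-12 = -26; t=17
s*t = (-26)*17 = -442

-442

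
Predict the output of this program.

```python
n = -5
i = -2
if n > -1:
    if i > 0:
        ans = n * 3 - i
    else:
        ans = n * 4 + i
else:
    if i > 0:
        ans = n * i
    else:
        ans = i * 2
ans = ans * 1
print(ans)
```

-4

n=-5, i=-2
n > -1 is False; i > 0 is False
→ ans = i * 2 = -4
ans = (-4)*1 = -4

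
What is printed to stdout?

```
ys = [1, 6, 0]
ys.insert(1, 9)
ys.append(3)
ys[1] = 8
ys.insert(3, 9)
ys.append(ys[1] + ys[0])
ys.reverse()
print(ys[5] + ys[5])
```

insert 9 at 1 → [1, 9, 6, 0]
append 3 → [1, 9, 6, 0, 3]
ys[1] = 8 → [1, 8, 6, 0, 3]
insert 9 at 3 → [1, 8, 6, 9, 0, 3]
append ys[1]+ys[0] = 8+1 = 9 → [1, 8, 6, 9, 0, 3, 9]
reverse → [9, 3, 0, 9, 6, 8, 1]
ys[5]+ys[5] = 8+8 = 16

16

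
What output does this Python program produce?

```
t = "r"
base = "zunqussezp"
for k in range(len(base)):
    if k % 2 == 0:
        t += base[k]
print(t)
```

k=0: add 'z' → 'rz'
k=1: skip
k=2: add 'n' → 'rzn'
k=3: skip
k=4: add 'u' → 'rznu'
k=5: skip
k=6: add 's' → 'rznus'
k=7: skip
k=8: add 'z' → 'rznusz'
k=9: skip

rznusz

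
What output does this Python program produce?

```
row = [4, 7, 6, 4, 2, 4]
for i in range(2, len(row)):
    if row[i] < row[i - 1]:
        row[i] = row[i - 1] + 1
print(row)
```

[4, 7, 8, 9, 10, 11]

i=2: 6<7, row[2] = 7+1 = 8 → [4, 7, 8, 4, 2, 4]
i=3: 4<8, row[3] = 8+1 = 9 → [4, 7, 8, 9, 2, 4]
i=4: 2<9, row[4] = 9+1 = 10 → [4, 7, 8, 9, 10, 4]
i=5: 4<10, row[5] = 10+1 = 11 → [4, 7, 8, 9, 10, 11]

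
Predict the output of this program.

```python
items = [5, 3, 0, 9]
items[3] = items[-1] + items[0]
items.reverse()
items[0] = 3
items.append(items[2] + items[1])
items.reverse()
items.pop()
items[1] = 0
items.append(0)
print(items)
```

items[3] = items[-1]+items[0] = 9+5 = 14 → [5, 3, 0, 14]
reverse → [14, 0, 3, 5]
items[0] = 3 → [3, 0, 3, 5]
append items[2]+items[1] = 3+0 = 3 → [3, 0, 3, 5, 3]
reverse → [3, 5, 3, 0, 3]
pop() removes 3 → [3, 5, 3, 0]
items[1] = 0 → [3, 0, 3, 0]
append 0 → [3, 0, 3, 0, 0]

[3, 0, 3, 0, 0]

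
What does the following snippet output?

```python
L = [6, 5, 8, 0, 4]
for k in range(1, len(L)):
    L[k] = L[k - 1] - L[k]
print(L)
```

[6, 1, -7, -7, -11]

k=1: L[1] = 6-5 = 1 → [6, 1, 8, 0, 4]
k=2: L[2] = 1-8 = -7 → [6, 1, -7, 0, 4]
k=3: L[3] = (-7)-0 = -7 → [6, 1, -7, -7, 4]
k=4: L[4] = (-7)-4 = -11 → [6, 1, -7, -7, -11]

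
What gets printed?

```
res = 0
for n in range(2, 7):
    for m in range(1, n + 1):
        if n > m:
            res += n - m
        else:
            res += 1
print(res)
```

40

n=2,m=1: 2>1, res = 0+1 = 1
n=2,m=2: not 2>2, res = 1+1 = 2
n=3,m=1: 3>1, res = 2+2 = 4
n=3,m=2: 3>2, res = 4+1 = 5
n=3,m=3: not 3>3, res = 5+1 = 6
n=4,m=1: 4>1, res = 6+3 = 9
n=4,m=2: 4>2, res = 9+2 = 11
n=4,m=3: 4>3, res = 11+1 = 12
n=4,m=4: not 4>4, res = 12+1 = 13
n=5,m=1: 5>1, res = 13+4 = 17
n=5,m=2: 5>2, res = 17+3 = 20
n=5,m=3: 5>3, res = 20+2 = 22
n=5,m=4: 5>4, res = 22+1 = 23
n=5,m=5: not 5>5, res = 23+1 = 24
n=6,m=1: 6>1, res = 24+5 = 29
n=6,m=2: 6>2, res = 29+4 = 33
n=6,m=3: 6>3, res = 33+3 = 36
n=6,m=4: 6>4, res = 36+2 = 38
n=6,m=5: 6>5, res = 38+1 = 39
n=6,m=6: not 6>6, res = 39+1 = 40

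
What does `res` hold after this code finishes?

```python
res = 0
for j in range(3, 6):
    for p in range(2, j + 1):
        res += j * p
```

j=3,p=2: res = 0+6 = 6
j=3,p=3: res = 6+9 = 15
j=4,p=2: res = 15+8 = 23
j=4,p=3: res = 23+12 = 35
j=4,p=4: res = 35+16 = 51
j=5,p=2: res = 51+10 = 61
j=5,p=3: res = 61+15 = 76
j=5,p=4: res = 76+20 = 96
j=5,p=5: res = 96+25 = 121

121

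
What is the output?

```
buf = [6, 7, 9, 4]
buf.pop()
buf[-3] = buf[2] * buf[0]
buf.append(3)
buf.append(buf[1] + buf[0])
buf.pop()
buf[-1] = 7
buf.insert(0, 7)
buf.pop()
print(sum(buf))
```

77

pop() removes 4 → [6, 7, 9]
buf[-3] = buf[2]*buf[0] = 9*6 = 54 → [54, 7, 9]
append 3 → [54, 7, 9, 3]
append buf[1]+buf[0] = 7+54 = 61 → [54, 7, 9, 3, 61]
pop() removes 61 → [54, 7, 9, 3]
buf[-1] = 7 → [54, 7, 9, 7]
insert 7 at 0 → [7, 54, 7, 9, 7]
pop() removes 7 → [7, 54, 7, 9]
sum = 77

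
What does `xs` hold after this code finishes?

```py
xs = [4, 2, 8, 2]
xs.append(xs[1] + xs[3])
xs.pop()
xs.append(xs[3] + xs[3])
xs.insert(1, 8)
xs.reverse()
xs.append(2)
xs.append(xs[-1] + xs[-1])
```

[4, 2, 8, 2, 8, 4, 2, 4]

append xs[1]+xs[3] = 2+2 = 4 → [4, 2, 8, 2, 4]
pop() removes 4 → [4, 2, 8, 2]
append xs[3]+xs[3] = 2+2 = 4 → [4, 2, 8, 2, 4]
insert 8 at 1 → [4, 8, 2, 8, 2, 4]
reverse → [4, 2, 8, 2, 8, 4]
append 2 → [4, 2, 8, 2, 8, 4, 2]
append xs[-1]+xs[-1] = 2+2 = 4 → [4, 2, 8, 2, 8, 4, 2, 4]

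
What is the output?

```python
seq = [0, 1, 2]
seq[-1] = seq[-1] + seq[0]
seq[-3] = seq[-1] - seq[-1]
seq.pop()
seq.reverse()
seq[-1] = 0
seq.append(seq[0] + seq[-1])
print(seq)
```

[1, 0, 1]

seq[-1] = seq[-1]+seq[0] = 2+0 = 2 → [0, 1, 2]
seq[-3] = seq[-1]-seq[-1] = 2-2 = 0 → [0, 1, 2]
pop() removes 2 → [0, 1]
reverse → [1, 0]
seq[-1] = 0 → [1, 0]
append seq[0]+seq[-1] = 1+0 = 1 → [1, 0, 1]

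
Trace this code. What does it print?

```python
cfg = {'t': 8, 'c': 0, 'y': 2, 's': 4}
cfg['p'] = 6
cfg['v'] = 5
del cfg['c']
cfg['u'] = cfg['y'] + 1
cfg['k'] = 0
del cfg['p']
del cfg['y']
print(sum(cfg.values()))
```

20

cfg['p'] = 6 → {'t': 8, 'c': 0, 'y': 2, 's': 4, 'p': 6}
cfg['v'] = 5 → {'t': 8, 'c': 0, 'y': 2, 's': 4, 'p': 6, 'v': 5}
del 'c' → {'t': 8, 'y': 2, 's': 4, 'p': 6, 'v': 5}
cfg['u'] = cfg['y']+1 = 3 → {'t': 8, 'y': 2, 's': 4, 'p': 6, 'v': 5, 'u': 3}
cfg['k'] = 0 → {'t': 8, 'y': 2, 's': 4, 'p': 6, 'v': 5, 'u': 3, 'k': 0}
del 'p' → {'t': 8, 'y': 2, 's': 4, 'v': 5, 'u': 3, 'k': 0}
del 'y' → {'t': 8, 's': 4, 'v': 5, 'u': 3, 'k': 0}
sum of values = 20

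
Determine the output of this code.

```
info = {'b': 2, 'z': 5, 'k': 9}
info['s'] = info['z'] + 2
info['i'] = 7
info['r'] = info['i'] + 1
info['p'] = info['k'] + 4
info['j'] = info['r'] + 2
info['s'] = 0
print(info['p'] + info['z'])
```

info['s'] = info['z']+2 = 7 → {'b': 2, 'z': 5, 'k': 9, 's': 7}
info['i'] = 7 → {'b': 2, 'z': 5, 'k': 9, 's': 7, 'i': 7}
info['r'] = info['i']+1 = 8 → {'b': 2, 'z': 5, 'k': 9, 's': 7, 'i': 7, 'r': 8}
info['p'] = info['k']+4 = 13 → {'b': 2, 'z': 5, 'k': 9, 's': 7, 'i': 7, 'r': 8, 'p': 13}
info['j'] = info['r']+2 = 10 → {'b': 2, 'z': 5, 'k': 9, 's': 7, 'i': 7, 'r': 8, 'p': 13, 'j': 10}
info['s'] = 0 → {'b': 2, 'z': 5, 'k': 9, 's': 0, 'i': 7, 'r': 8, 'p': 13, 'j': 10}
info['p']+info['z'] = 13+5 = 18

18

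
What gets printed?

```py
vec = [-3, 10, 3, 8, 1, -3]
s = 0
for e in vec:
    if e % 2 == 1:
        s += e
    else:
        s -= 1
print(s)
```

e=-3: odd, s = 0+(-3) = -3
e=10: not odd, s = (-3)-1 = -4
e=3: odd, s = (-4)+3 = -1
e=8: not odd, s = (-1)-1 = -2
e=1: odd, s = (-2)+1 = -1
e=-3: odd, s = (-1)+(-3) = -4

-4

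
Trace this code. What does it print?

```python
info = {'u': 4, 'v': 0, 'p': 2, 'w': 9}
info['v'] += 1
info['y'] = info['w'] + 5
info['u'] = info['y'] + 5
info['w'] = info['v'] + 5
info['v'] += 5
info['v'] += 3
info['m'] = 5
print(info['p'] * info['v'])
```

info['v'] = 0+1 = 1 → {'u': 4, 'v': 1, 'p': 2, 'w': 9}
info['y'] = info['w']+5 = 14 → {'u': 4, 'v': 1, 'p': 2, 'w': 9, 'y': 14}
info['u'] = info['y']+5 = 19 → {'u': 19, 'v': 1, 'p': 2, 'w': 9, 'y': 14}
info['w'] = info['v']+5 = 6 → {'u': 19, 'v': 1, 'p': 2, 'w': 6, 'y': 14}
info['v'] = 1+5 = 6 → {'u': 19, 'v': 6, 'p': 2, 'w': 6, 'y': 14}
info['v'] = 6+3 = 9 → {'u': 19, 'v': 9, 'p': 2, 'w': 6, 'y': 14}
info['m'] = 5 → {'u': 19, 'v': 9, 'p': 2, 'w': 6, 'y': 14, 'm': 5}
info['p']*info['v'] = 2*9 = 18

18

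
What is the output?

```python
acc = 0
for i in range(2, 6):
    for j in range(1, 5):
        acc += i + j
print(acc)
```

96

i=2,j=1: acc = 0+3 = 3
i=2,j=2: acc = 3+4 = 7
i=2,j=3: acc = 7+5 = 12
i=2,j=4: acc = 12+6 = 18
i=3,j=1: acc = 18+4 = 22
i=3,j=2: acc = 22+5 = 27
i=3,j=3: acc = 27+6 = 33
i=3,j=4: acc = 33+7 = 40
i=4,j=1: acc = 40+5 = 45
i=4,j=2: acc = 45+6 = 51
i=4,j=3: acc = 51+7 = 58
i=4,j=4: acc = 58+8 = 66
i=5,j=1: acc = 66+6 = 72
i=5,j=2: acc = 72+7 = 79
i=5,j=3: acc = 79+8 = 87
i=5,j=4: acc = 87+9 = 96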